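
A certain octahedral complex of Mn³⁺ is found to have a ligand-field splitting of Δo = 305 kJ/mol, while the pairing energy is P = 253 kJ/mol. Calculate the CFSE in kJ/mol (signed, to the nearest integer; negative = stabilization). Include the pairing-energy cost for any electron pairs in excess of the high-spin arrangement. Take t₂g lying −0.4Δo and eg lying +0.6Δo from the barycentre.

-235

Mn sits in group 7; removing 3 electrons leaves Mn³⁺ with 7 − 3 = 4 d electrons.
Here Δo > P (305 > 253), so the low-spin state is favoured.
That gives t₂g⁴ eg⁰.
Orbital CFSE = -1.6Δo = -1.6 × 305 = -488 kJ/mol.
Excess pairs vs high-spin: 1 − 0 = 1; pairing cost = +253 kJ/mol.
Net CFSE = -488 + 253 = -235 kJ/mol.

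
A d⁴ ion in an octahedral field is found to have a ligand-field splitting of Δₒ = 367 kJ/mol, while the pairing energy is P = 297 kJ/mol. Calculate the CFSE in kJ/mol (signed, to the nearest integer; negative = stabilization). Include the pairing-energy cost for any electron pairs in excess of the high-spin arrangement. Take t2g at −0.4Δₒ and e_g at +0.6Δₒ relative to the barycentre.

-290

Here Δₒ > P (367 > 297), so the low-spin state is favoured.
Filling d⁴ accordingly: t2g^4 e_g^0.
Orbital CFSE = -1.6Δₒ = -1.6 × 367 = -587 kJ/mol.
Excess pairs vs high-spin: 1 − 0 = 1; pairing cost = +297 kJ/mol.
Net CFSE = -587 + 297 = -290 kJ/mol.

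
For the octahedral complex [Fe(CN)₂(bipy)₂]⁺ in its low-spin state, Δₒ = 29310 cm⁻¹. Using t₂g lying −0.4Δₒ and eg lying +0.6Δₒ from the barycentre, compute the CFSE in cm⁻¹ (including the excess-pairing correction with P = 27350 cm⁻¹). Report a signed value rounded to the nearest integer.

Ligand charges: 2×(-1) from CN⁻ and 2×(+0) from bipy sum to -2; with overall charge +1, Fe is +3.
Fe sits in group 8; removing 3 electrons leaves Fe³⁺ with 8 − 3 = 5 d electrons.
The d⁵ electrons fill as t₂g⁵ eg⁰.
Orbital CFSE = 5(-0.4) + 0(0.6) = -2.0Δₒ = -2.0 × 29310 = -58620 cm⁻¹.
High-spin d⁵ would be t₂g³ eg² with 0 pairs; low-spin has 2, so 2 excess pairs cost +2P = +54700 cm⁻¹.
Overall CFSE = -58620 + 54700 = -3920 cm⁻¹.

-3920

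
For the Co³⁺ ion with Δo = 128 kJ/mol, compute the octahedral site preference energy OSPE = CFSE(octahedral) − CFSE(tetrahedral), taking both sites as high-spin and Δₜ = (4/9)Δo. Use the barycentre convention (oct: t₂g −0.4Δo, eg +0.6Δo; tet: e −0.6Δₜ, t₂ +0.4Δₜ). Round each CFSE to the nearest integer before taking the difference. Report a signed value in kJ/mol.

-17

Co sits in group 9; removing 3 electrons leaves Co³⁺ with 9 − 3 = 6 d electrons.
In an octahedral site d⁶ (HS) is t₂g⁴ eg², giving CFSE(oct) = -0.4Δo = -51 kJ/mol.
Tetrahedral e³ t₂³ gives -0.6Δₜ = -0.6 × (4/9) × 128 = -34 kJ/mol.
OSPE = -51 − (-34) = -17 kJ/mol.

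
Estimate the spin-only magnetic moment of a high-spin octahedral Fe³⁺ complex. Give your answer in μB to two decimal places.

5.92 μB

Group 8 minus oxidation state +3 gives a d⁵ configuration for Fe³⁺.
Configuration: t₂g³ eg² → 5 unpaired electrons.
μ(spin-only) = √[5(5+2)] = √35 ≈ 5.92 μB.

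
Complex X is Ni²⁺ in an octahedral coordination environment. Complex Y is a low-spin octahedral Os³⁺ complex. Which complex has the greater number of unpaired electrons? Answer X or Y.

X: Ni is in group 10, so Ni²⁺ is d⁸ (10 − 2 = 8); t₂g⁶ eg² → 2 unpaired.
Y: Os sits in group 8; removing 3 electrons leaves Os³⁺ with 8 − 3 = 5 d electrons; t₂g⁵ eg⁰ → 1 unpaired.
So X has more unpaired electrons.

X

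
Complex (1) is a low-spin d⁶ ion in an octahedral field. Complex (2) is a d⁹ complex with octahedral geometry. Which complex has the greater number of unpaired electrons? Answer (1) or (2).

(2)

(1): t2g^6 e_g^0 → 0 unpaired.
(2): t₂g⁶ eg³ → 1 unpaired.
So (2) has more unpaired electrons.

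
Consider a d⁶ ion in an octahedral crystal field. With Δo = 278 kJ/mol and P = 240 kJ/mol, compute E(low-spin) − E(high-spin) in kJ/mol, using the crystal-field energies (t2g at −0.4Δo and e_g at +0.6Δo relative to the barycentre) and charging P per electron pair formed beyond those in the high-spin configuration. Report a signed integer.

High-spin: t2g^4 e_g^2, CFSE = -0.4Δo = -111 kJ/mol.
Low-spin t2g^6 e_g^0 gives -2.4Δo = -667 kJ/mol, but forming 2 extra pairs costs 2P = 480 kJ/mol, so E(LS) = -667 + 480 = -187 kJ/mol.
Thus E(LS) − E(HS) = -76 kJ/mol.

-76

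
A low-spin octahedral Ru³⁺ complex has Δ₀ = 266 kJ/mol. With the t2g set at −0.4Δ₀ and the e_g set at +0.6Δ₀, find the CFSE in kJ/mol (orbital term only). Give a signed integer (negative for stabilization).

-532

Ru sits in group 8; removing 3 electrons leaves Ru³⁺ with 8 − 3 = 5 d electrons.
The d⁵ electrons fill as t2g^5 e_g^0.
Orbital CFSE = 5(-0.4) + 0(0.6) = -2.0Δ₀ = -2.0 × 266 = -532 kJ/mol.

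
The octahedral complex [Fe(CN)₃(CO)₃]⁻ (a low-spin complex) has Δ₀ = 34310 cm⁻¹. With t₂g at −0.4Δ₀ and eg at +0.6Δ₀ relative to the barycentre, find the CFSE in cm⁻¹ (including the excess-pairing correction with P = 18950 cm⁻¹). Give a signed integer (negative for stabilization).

Ligand charges: 3×(-1) from CN⁻ and 3×(+0) from CO sum to -3; with overall charge -1, Fe is +2.
Group 8 minus oxidation state +2 gives a d⁶ configuration for Fe²⁺.
Electron filling gives t₂g⁶ eg⁰.
Orbital CFSE = 6(-0.4) + 0(0.6) = -2.4Δ₀ = -2.4 × 34310 = -82344 cm⁻¹.
High-spin d⁶ would be t₂g⁴ eg² with 1 pair; low-spin has 3, so 2 excess pairs cost +2P = +37900 cm⁻¹.
Overall CFSE = -82344 + 37900 = -44444 cm⁻¹.

-44444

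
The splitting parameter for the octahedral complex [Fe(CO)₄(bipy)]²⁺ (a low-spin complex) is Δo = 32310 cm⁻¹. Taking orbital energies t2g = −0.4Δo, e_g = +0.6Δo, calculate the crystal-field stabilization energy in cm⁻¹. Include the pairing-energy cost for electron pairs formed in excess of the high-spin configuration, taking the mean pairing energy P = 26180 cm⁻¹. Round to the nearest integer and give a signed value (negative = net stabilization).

Ligand charges: 4×(+0) from CO and 1×(+0) from bipy sum to +0; with overall charge +2, Fe is +2.
Fe is in group 8, so Fe²⁺ is d⁶ (8 − 2 = 6).
Electron filling gives t2g^6 e_g^0.
CFSE(orbital) = 6×(-0.4Δo) + 0×(0.6Δo) = -2.4Δo; with Δo = 32310 cm⁻¹ that is -77544 cm⁻¹.
Pairing penalty: 3 pairs vs 1 in the high-spin reference → 2 extra × P = 52360 cm⁻¹.
Overall CFSE = -77544 + 52360 = -25184 cm⁻¹.

-25184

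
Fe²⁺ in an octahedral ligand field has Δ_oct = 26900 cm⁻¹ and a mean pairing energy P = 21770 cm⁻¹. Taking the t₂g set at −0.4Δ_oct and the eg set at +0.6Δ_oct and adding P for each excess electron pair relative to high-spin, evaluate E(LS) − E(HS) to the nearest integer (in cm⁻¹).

-10260

Fe sits in group 8; removing 2 electrons leaves Fe²⁺ with 8 − 2 = 6 d electrons.
High-spin: t₂g⁴ eg², CFSE = -0.4Δ_oct = -10760 cm⁻¹.
Low-spin: t₂g⁶ eg⁰, orbital CFSE = -2.4Δ_oct = -64560 cm⁻¹; plus 2 excess pairs × P = +43540 cm⁻¹; total -21020 cm⁻¹.
E(LS) − E(HS) = -21020 − (-10760) = -10260 cm⁻¹.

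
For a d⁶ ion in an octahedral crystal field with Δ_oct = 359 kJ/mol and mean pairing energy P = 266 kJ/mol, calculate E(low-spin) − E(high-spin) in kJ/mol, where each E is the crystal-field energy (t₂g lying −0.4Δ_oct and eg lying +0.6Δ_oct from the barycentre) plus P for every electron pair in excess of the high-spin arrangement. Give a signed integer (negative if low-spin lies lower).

-186

In the high-spin limit (t₂g⁴ eg²) the orbital term is -0.4Δ_oct = -144 kJ/mol, with no excess pairing.
Low-spin t₂g⁶ eg⁰ gives -2.4Δ_oct = -862 kJ/mol, but forming 2 extra pairs costs 2P = 532 kJ/mol, so E(LS) = -862 + 532 = -330 kJ/mol.
Thus E(LS) − E(HS) = -186 kJ/mol.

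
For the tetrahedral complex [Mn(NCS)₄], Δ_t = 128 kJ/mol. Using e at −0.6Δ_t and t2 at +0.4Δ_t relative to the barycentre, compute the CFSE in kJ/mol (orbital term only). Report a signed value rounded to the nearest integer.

Each NCS⁻ contributes -1; 4 × (-1) = -4. With overall charge +0, Mn is in the +4 oxidation state.
Mn⁴⁺: group 7, so d-count = 7 − 4 = 3.
Tetrahedral fields are weak (Δₜ ≈ 4/9 Δₒ), so electrons fill high-spin.
Electron filling gives e^2 t2^1.
The orbital stabilization is -0.8Δ_t = -0.8 × 128 = -102 kJ/mol.

-102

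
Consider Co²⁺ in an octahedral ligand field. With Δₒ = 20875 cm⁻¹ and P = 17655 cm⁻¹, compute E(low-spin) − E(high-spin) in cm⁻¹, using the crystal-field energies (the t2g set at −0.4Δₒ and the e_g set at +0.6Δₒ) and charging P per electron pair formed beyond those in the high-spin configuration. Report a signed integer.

-3220

Group 9 minus oxidation state +2 gives a d⁷ configuration for Co²⁺.
High-spin: t2g^5 e_g^2, CFSE = -0.8Δₒ = -16700 cm⁻¹.
Low-spin: t2g^6 e_g^1, orbital CFSE = -1.8Δₒ = -37575 cm⁻¹; plus 1 excess pair × P = +17655 cm⁻¹; total -19920 cm⁻¹.
Thus E(LS) − E(HS) = -3220 cm⁻¹.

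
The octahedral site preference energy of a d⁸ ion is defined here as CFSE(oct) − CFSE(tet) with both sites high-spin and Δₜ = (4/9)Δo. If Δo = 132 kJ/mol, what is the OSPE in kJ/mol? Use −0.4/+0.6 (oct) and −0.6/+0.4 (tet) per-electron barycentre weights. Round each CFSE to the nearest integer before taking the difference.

-111

Octahedral high-spin t₂g⁶ eg²: CFSE = -1.2 × 132 = -158 kJ/mol.
Tetrahedral: e⁴ t₂⁴, CFSE = 4(−0.6) + 4(+0.4) = -0.8Δₜ = -0.8 × (4/9) × 132 = -47 kJ/mol.
Subtracting, OSPE = -158 − (-47) = -111 kJ/mol.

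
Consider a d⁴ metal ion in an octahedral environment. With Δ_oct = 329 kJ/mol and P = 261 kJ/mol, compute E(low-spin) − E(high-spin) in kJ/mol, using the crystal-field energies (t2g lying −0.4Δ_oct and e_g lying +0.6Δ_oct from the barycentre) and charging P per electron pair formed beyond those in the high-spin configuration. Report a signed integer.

-68

High-spin: t2g^3 e_g^1, CFSE = -0.6Δ_oct = -197 kJ/mol.
For low-spin the configuration is t2g^4 e_g^0: orbital energy -1.6 × 329 = -526 kJ/mol, and 1 additional pair relative to high-spin adds 261 kJ/mol, giving -265 kJ/mol.
E(LS) − E(HS) = -265 − (-197) = -68 kJ/mol.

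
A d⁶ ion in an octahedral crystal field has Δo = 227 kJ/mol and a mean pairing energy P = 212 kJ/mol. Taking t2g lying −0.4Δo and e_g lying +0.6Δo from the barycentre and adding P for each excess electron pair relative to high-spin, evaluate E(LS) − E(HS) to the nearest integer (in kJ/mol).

-30

High-spin: t2g^4 e_g^2, CFSE = -0.4Δo = -91 kJ/mol.
Low-spin: t2g^6 e_g^0, orbital CFSE = -2.4Δo = -545 kJ/mol; plus 2 excess pairs × P = +424 kJ/mol; total -121 kJ/mol.
The difference is -121 − (-91) = -30 kJ/mol, so low-spin lies lower.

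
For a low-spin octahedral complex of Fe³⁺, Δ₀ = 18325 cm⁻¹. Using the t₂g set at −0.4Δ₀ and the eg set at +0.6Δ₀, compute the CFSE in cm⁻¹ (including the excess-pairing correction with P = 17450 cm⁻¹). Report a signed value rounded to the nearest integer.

Group 8 minus oxidation state +3 gives a d⁵ configuration for Fe³⁺.
Configuration: t₂g⁵ eg⁰.
Orbital CFSE = 5(-0.4) + 0(0.6) = -2.0Δ₀ = -2.0 × 18325 = -36650 cm⁻¹.
High-spin d⁵ would be t₂g³ eg² with 0 pairs; low-spin has 2, so 2 excess pairs cost +2P = +34900 cm⁻¹.
Overall CFSE = -36650 + 34900 = -1750 cm⁻¹.

-1750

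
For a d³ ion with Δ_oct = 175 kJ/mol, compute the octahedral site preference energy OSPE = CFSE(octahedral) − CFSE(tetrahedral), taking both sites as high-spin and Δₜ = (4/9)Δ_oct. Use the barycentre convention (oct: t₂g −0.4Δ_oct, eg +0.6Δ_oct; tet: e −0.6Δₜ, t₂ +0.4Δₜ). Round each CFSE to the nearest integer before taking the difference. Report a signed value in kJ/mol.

Octahedral high-spin t₂g³ eg⁰: CFSE = -1.2 × 175 = -210 kJ/mol.
Tetrahedral: e² t₂¹, CFSE = 2(−0.6) + 1(+0.4) = -0.8Δₜ = -0.8 × (4/9) × 175 = -62 kJ/mol.
Subtracting, OSPE = -210 − (-62) = -148 kJ/mol.

-148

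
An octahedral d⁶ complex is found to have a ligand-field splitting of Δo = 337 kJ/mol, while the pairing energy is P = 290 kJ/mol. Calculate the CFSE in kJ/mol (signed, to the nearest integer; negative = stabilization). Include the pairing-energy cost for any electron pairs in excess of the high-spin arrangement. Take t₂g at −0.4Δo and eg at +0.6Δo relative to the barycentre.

Δo > P, so pairing is preferred: the ground state is low-spin.
That gives t₂g⁶ eg⁰.
Orbital CFSE = -2.4Δo = -2.4 × 337 = -809 kJ/mol.
Excess pairs vs high-spin: 3 − 1 = 2; pairing cost = +580 kJ/mol.
Net CFSE = -809 + 580 = -229 kJ/mol.

-229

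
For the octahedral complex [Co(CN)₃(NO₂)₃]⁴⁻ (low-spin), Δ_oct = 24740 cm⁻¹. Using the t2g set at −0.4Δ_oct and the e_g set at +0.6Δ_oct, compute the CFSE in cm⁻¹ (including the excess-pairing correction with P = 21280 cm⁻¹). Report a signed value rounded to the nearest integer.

-23252

Ligand charges: 3×(-1) from CN⁻ and 3×(-1) from NO₂⁻ sum to -6; with overall charge -4, Co is +2.
Co is in group 9, so Co²⁺ is d⁷ (9 − 2 = 7).
Configuration: t2g^6 e_g^1.
CFSE(orbital) = 6×(-0.4Δ_oct) + 1×(0.6Δ_oct) = -1.8Δ_oct; with Δ_oct = 24740 cm⁻¹ that is -44532 cm⁻¹.
Pairing penalty: 3 pairs vs 2 in the high-spin reference → 1 extra × P = 21280 cm⁻¹.
Overall CFSE = -44532 + 21280 = -23252 cm⁻¹.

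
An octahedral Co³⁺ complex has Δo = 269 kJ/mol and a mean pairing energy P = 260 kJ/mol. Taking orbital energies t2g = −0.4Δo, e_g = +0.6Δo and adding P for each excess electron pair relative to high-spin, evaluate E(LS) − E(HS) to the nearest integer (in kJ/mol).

-18

Group 9 minus oxidation state +3 gives a d⁶ configuration for Co³⁺.
In the high-spin limit (t2g^4 e_g^2) the orbital term is -0.4Δo = -108 kJ/mol, with no excess pairing.
For low-spin the configuration is t2g^6 e_g^0: orbital energy -2.4 × 269 = -646 kJ/mol, and 2 additional pairs relative to high-spin add 520 kJ/mol, giving -126 kJ/mol.
Thus E(LS) − E(HS) = -18 kJ/mol.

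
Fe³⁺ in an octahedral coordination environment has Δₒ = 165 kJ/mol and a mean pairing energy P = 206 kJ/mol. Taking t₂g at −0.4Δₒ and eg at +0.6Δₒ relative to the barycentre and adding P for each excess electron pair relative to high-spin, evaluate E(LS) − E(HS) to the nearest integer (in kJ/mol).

82

Group 8 minus oxidation state +3 gives a d⁵ configuration for Fe³⁺.
High-spin: t₂g³ eg², CFSE = 0.0Δₒ = 0 kJ/mol.
Low-spin t₂g⁵ eg⁰ gives -2.0Δₒ = -330 kJ/mol, but forming 2 extra pairs costs 2P = 412 kJ/mol, so E(LS) = -330 + 412 = 82 kJ/mol.
E(LS) − E(HS) = 82 − (0) = 82 kJ/mol.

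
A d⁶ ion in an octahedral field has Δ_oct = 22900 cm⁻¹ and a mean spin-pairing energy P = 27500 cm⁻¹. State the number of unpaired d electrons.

Δ_oct < P, so pairing is avoided: the ground state is high-spin.
Configuration: t₂g⁴ eg².
Unpaired electrons: 4.

4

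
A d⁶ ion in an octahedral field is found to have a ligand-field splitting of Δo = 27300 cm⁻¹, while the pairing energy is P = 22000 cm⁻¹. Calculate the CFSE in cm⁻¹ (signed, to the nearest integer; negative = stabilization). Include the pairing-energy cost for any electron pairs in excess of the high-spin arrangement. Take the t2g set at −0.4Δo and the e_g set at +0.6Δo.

Since Δo = 27300 cm⁻¹ > P = 22000 cm⁻¹, the complex adopts the low-spin configuration.
Configuration: t2g^6 e_g^0.
Orbital CFSE = -2.4Δo = -2.4 × 27300 = -65520 cm⁻¹.
Excess pairs vs high-spin: 3 − 1 = 2; pairing cost = +44000 cm⁻¹.
Net CFSE = -65520 + 44000 = -21520 cm⁻¹.

-21520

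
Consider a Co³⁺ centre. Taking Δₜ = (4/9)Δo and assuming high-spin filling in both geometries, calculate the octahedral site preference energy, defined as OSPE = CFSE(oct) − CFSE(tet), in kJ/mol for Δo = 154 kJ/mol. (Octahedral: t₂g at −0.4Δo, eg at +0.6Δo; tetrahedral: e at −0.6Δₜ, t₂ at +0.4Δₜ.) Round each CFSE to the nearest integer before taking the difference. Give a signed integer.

Co³⁺: group 9, so d-count = 9 − 3 = 6.
Octahedral high-spin t₂g⁴ eg²: CFSE = -0.4 × 154 = -62 kJ/mol.
Tetrahedral: e³ t₂³, CFSE = 3(−0.6) + 3(+0.4) = -0.6Δₜ = -0.6 × (4/9) × 154 = -41 kJ/mol.
OSPE = CFSE(oct) − CFSE(tet) = -62 − (-41) = -21 kJ/mol.

-21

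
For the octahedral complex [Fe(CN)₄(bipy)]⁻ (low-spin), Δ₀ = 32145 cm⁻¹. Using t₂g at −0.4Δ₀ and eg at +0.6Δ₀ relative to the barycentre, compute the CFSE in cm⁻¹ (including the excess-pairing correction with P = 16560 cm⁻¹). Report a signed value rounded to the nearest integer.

-31170

Ligand charges: 4×(-1) from CN⁻ and 1×(+0) from bipy sum to -4; with overall charge -1, Fe is +3.
Group 8 minus oxidation state +3 gives a d⁵ configuration for Fe³⁺.
Electron filling gives t₂g⁵ eg⁰.
CFSE(orbital) = 5×(-0.4Δ₀) + 0×(0.6Δ₀) = -2.0Δ₀; with Δ₀ = 32145 cm⁻¹ that is -64290 cm⁻¹.
High-spin d⁵ would be t₂g³ eg² with 0 pairs; low-spin has 2, so 2 excess pairs cost +2P = +33120 cm⁻¹.
Combining: -64290 + 33120 = -31170 cm⁻¹.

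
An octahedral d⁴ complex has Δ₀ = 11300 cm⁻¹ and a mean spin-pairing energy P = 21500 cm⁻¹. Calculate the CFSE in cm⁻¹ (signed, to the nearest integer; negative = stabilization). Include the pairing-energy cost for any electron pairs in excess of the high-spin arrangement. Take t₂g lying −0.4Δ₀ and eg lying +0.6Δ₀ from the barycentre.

Here Δ₀ < P (11300 < 21500), so the high-spin state is favoured.
That gives t₂g³ eg¹.
Orbital CFSE = -0.6Δ₀ = -0.6 × 11300 = -6780 cm⁻¹.
High-spin has no excess pairs, so no pairing correction applies.

-6780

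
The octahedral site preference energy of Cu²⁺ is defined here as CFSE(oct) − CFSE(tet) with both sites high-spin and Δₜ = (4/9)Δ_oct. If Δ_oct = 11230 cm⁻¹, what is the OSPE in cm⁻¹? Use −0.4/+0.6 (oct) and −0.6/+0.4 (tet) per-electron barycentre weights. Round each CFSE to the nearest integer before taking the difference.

-4742

Group 11 minus oxidation state +2 gives a d⁹ configuration for Cu²⁺.
In an octahedral site d⁹ (HS) is t₂g⁶ eg³, giving CFSE(oct) = -0.6Δ_oct = -6738 cm⁻¹.
Tetrahedral e⁴ t₂⁵ gives -0.4Δₜ = -0.4 × (4/9) × 11230 = -1996 cm⁻¹.
OSPE = -6738 − (-1996) = -4742 cm⁻¹.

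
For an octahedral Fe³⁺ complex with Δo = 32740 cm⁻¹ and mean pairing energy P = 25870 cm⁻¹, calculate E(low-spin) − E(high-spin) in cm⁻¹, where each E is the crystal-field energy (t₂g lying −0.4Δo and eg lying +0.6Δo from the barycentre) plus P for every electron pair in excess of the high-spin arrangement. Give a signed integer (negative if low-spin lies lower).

Fe³⁺: group 8, so d-count = 8 − 3 = 5.
In the high-spin limit (t₂g³ eg²) the orbital term is 0.0Δo = 0 cm⁻¹, with no excess pairing.
For low-spin the configuration is t₂g⁵ eg⁰: orbital energy -2.0 × 32740 = -65480 cm⁻¹, and 2 additional pairs relative to high-spin add 51740 cm⁻¹, giving -13740 cm⁻¹.
E(LS) − E(HS) = -13740 − (0) = -13740 cm⁻¹.

-13740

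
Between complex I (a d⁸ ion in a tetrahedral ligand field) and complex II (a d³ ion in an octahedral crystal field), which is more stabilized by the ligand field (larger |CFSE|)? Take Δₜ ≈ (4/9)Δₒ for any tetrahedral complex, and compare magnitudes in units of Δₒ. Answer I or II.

II

I: Tetrahedral splitting is small, so the complex is high-spin; e^4 t2^4, CFSE = -0.8Δₜ ≈ -0.36Δₒ.
II: For octahedral d³ the high- and low-spin configurations coincide; t₂g³ eg⁰, CFSE = -1.2Δₒ.
So II has the larger |CFSE|.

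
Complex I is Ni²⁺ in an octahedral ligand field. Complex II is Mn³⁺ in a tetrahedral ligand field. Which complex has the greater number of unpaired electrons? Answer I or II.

II

I: Ni²⁺: group 10, so d-count = 10 − 2 = 8; t2g^6 e_g^2 → 2 unpaired.
II: Group 7 minus oxidation state +3 gives a d⁴ configuration for Mn³⁺; Tetrahedral splitting is small, so the complex is high-spin; e^2 t2^2 → 4 unpaired.
So II has more unpaired electrons.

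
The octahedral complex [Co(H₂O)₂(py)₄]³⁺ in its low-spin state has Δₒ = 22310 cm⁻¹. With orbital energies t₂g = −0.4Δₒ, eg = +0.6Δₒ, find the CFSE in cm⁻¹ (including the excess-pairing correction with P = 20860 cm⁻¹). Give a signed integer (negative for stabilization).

-11824

Ligand charges: 2×(+0) from H₂O and 4×(+0) from py sum to +0; with overall charge +3, Co is +3.
Co is in group 9, so Co³⁺ is d⁶ (9 − 3 = 6).
Configuration: t₂g⁶ eg⁰.
Orbital CFSE = 6(-0.4) + 0(0.6) = -2.4Δₒ = -2.4 × 22310 = -53544 cm⁻¹.
High-spin d⁶ would be t₂g⁴ eg² with 1 pair; low-spin has 3, so 2 excess pairs cost +2P = +41720 cm⁻¹.
Net CFSE = -53544 + 41720 = -11824 cm⁻¹.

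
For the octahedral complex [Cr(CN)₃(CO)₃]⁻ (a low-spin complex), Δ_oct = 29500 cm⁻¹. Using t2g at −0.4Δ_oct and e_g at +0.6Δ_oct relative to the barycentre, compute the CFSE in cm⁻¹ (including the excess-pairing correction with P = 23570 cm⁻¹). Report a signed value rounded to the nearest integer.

-23630

Ligand charges: 3×(-1) from CN⁻ and 3×(+0) from CO sum to -3; with overall charge -1, Cr is +2.
Cr is in group 6, so Cr²⁺ is d⁴ (6 − 2 = 4).
Configuration: t2g^4 e_g^0.
The orbital stabilization is -1.6Δ_oct = -1.6 × 29500 = -47200 cm⁻¹.
Pairing penalty: 1 pair vs 0 in the high-spin reference → 1 extra × P = 23570 cm⁻¹.
Net CFSE = -47200 + 23570 = -23630 cm⁻¹.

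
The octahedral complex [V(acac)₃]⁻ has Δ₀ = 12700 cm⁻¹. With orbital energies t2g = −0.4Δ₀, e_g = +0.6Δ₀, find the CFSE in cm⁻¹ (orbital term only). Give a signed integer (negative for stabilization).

-15240

Each acac⁻ contributes -1; 3 × (-1) = -3. With overall charge -1, V is in the +2 oxidation state.
V²⁺: group 5, so d-count = 5 − 2 = 3.
The d³ electrons fill as t2g^3 e_g^0.
Orbital CFSE = 3(-0.4) + 0(0.6) = -1.2Δ₀ = -1.2 × 12700 = -15240 cm⁻¹.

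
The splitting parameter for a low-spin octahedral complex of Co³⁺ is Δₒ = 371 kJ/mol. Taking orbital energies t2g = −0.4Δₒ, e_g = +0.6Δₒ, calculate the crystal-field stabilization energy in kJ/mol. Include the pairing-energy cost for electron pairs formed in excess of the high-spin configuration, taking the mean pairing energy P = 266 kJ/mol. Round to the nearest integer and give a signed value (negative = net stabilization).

Co sits in group 9; removing 3 electrons leaves Co³⁺ with 9 − 3 = 6 d electrons.
The d⁶ electrons fill as t2g^6 e_g^0.
Orbital CFSE = 6(-0.4) + 0(0.6) = -2.4Δₒ = -2.4 × 371 = -890 kJ/mol.
Relative to high-spin t2g^4 e_g^2 (1 paired), the low-spin configuration has 2 additional pairs, contributing +2 × 266 = +532 kJ/mol.
Combining: -890 + 532 = -358 kJ/mol.

-358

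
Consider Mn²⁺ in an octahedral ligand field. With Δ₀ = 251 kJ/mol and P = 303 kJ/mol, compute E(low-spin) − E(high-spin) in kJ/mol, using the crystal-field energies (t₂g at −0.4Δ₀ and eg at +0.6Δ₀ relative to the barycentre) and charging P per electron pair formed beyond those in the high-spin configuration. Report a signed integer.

Mn is in group 7, so Mn²⁺ is d⁵ (7 − 2 = 5).
High-spin: t₂g³ eg², CFSE = 0.0Δ₀ = 0 kJ/mol.
For low-spin the configuration is t₂g⁵ eg⁰: orbital energy -2.0 × 251 = -502 kJ/mol, and 2 additional pairs relative to high-spin add 606 kJ/mol, giving 104 kJ/mol.
The difference is 104 − (0) = 104 kJ/mol, so high-spin lies lower.

104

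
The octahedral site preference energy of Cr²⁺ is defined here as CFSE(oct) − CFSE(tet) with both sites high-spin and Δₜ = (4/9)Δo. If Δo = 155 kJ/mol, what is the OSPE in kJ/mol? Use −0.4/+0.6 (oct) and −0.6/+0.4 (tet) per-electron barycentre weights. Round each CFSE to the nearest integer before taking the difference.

Cr sits in group 6; removing 2 electrons leaves Cr²⁺ with 6 − 2 = 4 d electrons.
Octahedral high-spin t₂g³ eg¹: CFSE = -0.6 × 155 = -93 kJ/mol.
In a tetrahedral site the filling is e² t₂²: CFSE(tet) = -0.4Δₜ = -0.4 × (4/9)(155) = -28 kJ/mol.
OSPE = -93 − (-28) = -65 kJ/mol.

-65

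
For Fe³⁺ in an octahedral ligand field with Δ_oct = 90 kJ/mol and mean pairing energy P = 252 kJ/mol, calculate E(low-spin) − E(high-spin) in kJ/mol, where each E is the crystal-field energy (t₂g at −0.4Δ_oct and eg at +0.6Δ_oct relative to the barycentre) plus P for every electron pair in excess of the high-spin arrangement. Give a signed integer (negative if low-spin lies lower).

324

Fe sits in group 8; removing 3 electrons leaves Fe³⁺ with 8 − 3 = 5 d electrons.
High-spin d⁵ fills as t₂g³ eg² with CFSE 3(−0.4) + 2(+0.6) = 0.0Δ_oct = 0 kJ/mol.
For low-spin the configuration is t₂g⁵ eg⁰: orbital energy -2.0 × 90 = -180 kJ/mol, and 2 additional pairs relative to high-spin add 504 kJ/mol, giving 324 kJ/mol.
E(LS) − E(HS) = 324 − (0) = 324 kJ/mol.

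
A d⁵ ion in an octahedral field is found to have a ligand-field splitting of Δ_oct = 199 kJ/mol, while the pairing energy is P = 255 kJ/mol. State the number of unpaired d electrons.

With Δ_oct < P the complex is high-spin.
Filling d⁵ accordingly: t2g^3 e_g^2.
Unpaired electrons: 5.

5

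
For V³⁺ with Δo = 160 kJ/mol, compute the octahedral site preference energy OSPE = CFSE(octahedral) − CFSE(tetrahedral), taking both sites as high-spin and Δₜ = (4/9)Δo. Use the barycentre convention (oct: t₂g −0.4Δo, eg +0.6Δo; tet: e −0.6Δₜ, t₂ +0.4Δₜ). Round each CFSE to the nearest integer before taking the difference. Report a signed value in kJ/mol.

Group 5 minus oxidation state +3 gives a d² configuration for V³⁺.
Octahedral high-spin t₂g² eg⁰: CFSE = -0.8 × 160 = -128 kJ/mol.
Tetrahedral e² t₂⁰ gives -1.2Δₜ = -1.2 × (4/9) × 160 = -85 kJ/mol.
Subtracting, OSPE = -128 − (-85) = -43 kJ/mol.

-43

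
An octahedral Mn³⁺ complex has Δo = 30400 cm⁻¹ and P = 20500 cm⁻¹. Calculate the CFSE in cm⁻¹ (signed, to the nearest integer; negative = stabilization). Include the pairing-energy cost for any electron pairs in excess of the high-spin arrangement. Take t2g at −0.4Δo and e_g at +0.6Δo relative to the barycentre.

Group 7 minus oxidation state +3 gives a d⁴ configuration for Mn³⁺.
With Δo > P the complex is low-spin.
Configuration: t2g^4 e_g^0.
Orbital CFSE = -1.6Δo = -1.6 × 30400 = -48640 cm⁻¹.
Excess pairs vs high-spin: 1 − 0 = 1; pairing cost = +20500 cm⁻¹.
Net CFSE = -48640 + 20500 = -28140 cm⁻¹.

-28140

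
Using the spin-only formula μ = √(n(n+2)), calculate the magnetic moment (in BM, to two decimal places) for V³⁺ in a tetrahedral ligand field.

V³⁺: group 5, so d-count = 5 − 3 = 2.
With tetrahedral geometry the complex is necessarily high-spin.
Configuration: e² t₂⁰ → 2 unpaired electrons.
μ(spin-only) = √[2(2+2)] = √8 ≈ 2.83 BM.

2.83 BM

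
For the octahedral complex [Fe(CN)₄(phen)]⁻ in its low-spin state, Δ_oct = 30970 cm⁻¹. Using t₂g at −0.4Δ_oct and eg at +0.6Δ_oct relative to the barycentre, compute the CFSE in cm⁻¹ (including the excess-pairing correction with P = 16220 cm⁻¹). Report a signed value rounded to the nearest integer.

-29500

Ligand charges: 4×(-1) from CN⁻ and 1×(+0) from phen sum to -4; with overall charge -1, Fe is +3.
Fe³⁺: group 8, so d-count = 8 − 3 = 5.
Configuration: t₂g⁵ eg⁰.
The orbital stabilization is -2.0Δ_oct = -2.0 × 30970 = -61940 cm⁻¹.
High-spin d⁵ would be t₂g³ eg² with 0 pairs; low-spin has 2, so 2 excess pairs cost +2P = +32440 cm⁻¹.
Overall CFSE = -61940 + 32440 = -29500 cm⁻¹.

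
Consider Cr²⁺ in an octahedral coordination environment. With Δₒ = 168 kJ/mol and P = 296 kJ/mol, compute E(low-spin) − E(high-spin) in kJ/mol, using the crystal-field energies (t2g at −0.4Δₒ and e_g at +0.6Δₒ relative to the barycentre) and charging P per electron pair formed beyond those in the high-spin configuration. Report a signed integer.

Cr is in group 6, so Cr²⁺ is d⁴ (6 − 2 = 4).
High-spin: t2g^3 e_g^1, CFSE = -0.6Δₒ = -101 kJ/mol.
Low-spin: t2g^4 e_g^0, orbital CFSE = -1.6Δₒ = -269 kJ/mol; plus 1 excess pair × P = +296 kJ/mol; total 27 kJ/mol.
Thus E(LS) − E(HS) = 128 kJ/mol.

128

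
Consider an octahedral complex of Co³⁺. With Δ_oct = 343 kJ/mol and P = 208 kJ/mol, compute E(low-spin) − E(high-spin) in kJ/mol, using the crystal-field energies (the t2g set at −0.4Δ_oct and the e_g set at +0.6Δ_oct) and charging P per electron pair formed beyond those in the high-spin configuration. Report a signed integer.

Group 9 minus oxidation state +3 gives a d⁶ configuration for Co³⁺.
High-spin: t2g^4 e_g^2, CFSE = -0.4Δ_oct = -137 kJ/mol.
Low-spin t2g^6 e_g^0 gives -2.4Δ_oct = -823 kJ/mol, but forming 2 extra pairs costs 2P = 416 kJ/mol, so E(LS) = -823 + 416 = -407 kJ/mol.
The difference is -407 − (-137) = -270 kJ/mol, so low-spin lies lower.

-270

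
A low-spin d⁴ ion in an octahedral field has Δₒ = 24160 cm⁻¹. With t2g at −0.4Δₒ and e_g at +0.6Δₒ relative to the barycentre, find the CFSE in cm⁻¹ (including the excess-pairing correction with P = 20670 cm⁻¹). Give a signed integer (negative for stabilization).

Electron filling gives t2g^4 e_g^0.
CFSE(orbital) = 4×(-0.4Δₒ) + 0×(0.6Δₒ) = -1.6Δₒ; with Δₒ = 24160 cm⁻¹ that is -38656 cm⁻¹.
High-spin d⁴ would be t2g^3 e_g^1 with 0 pairs; low-spin has 1, so 1 excess pair costs +1P = +20670 cm⁻¹.
Overall CFSE = -38656 + 20670 = -17986 cm⁻¹.

-17986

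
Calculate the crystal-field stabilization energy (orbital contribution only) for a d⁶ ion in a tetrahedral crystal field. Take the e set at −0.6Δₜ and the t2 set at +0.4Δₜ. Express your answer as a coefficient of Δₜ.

Tetrahedral fields are weak (Δₜ ≈ 4/9 Δₒ), so electrons fill high-spin.
Configuration: e^3 t2^3.
CFSE = 3(-0.6Δₜ) + 3(0.4Δₜ) = -1.8Δₜ + 1.2Δₜ = -0.6Δₜ.

-0.6 Δₜ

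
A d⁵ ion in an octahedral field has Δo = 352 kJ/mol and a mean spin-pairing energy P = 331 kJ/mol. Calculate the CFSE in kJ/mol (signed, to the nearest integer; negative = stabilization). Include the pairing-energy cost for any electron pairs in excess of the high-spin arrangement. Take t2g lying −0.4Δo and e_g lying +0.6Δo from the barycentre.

-42

Here Δo > P (352 > 331), so the low-spin state is favoured.
Configuration: t2g^5 e_g^0.
Orbital CFSE = -2.0Δo = -2.0 × 352 = -704 kJ/mol.
Excess pairs vs high-spin: 2 − 0 = 2; pairing cost = +662 kJ/mol.
Net CFSE = -704 + 662 = -42 kJ/mol.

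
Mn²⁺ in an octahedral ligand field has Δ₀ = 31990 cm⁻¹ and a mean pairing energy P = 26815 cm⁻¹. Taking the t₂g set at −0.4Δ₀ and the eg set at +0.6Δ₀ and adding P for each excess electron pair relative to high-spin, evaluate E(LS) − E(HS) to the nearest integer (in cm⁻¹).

-10350

Group 7 minus oxidation state +2 gives a d⁵ configuration for Mn²⁺.
High-spin: t₂g³ eg², CFSE = 0.0Δ₀ = 0 cm⁻¹.
For low-spin the configuration is t₂g⁵ eg⁰: orbital energy -2.0 × 31990 = -63980 cm⁻¹, and 2 additional pairs relative to high-spin add 53630 cm⁻¹, giving -10350 cm⁻¹.
E(LS) − E(HS) = -10350 − (0) = -10350 cm⁻¹.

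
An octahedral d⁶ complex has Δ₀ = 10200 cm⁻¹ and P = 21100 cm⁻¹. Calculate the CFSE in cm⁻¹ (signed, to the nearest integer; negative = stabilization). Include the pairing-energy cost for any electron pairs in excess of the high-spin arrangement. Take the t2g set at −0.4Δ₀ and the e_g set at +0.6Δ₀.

-4080

Here Δ₀ < P (10200 < 21100), so the high-spin state is favoured.
Configuration: t2g^4 e_g^2.
Orbital CFSE = -0.4Δ₀ = -0.4 × 10200 = -4080 cm⁻¹.
High-spin has no excess pairs, so no pairing correction applies.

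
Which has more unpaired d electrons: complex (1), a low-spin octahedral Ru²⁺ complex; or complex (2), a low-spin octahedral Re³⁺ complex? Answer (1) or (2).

(1): Group 8 minus oxidation state +2 gives a d⁶ configuration for Ru²⁺; t2g^6 e_g^0 → 0 unpaired.
(2): Re³⁺: group 7, so d-count = 7 − 3 = 4; t₂g⁴ eg⁰ → 2 unpaired.
So (2) has more unpaired electrons.

(2)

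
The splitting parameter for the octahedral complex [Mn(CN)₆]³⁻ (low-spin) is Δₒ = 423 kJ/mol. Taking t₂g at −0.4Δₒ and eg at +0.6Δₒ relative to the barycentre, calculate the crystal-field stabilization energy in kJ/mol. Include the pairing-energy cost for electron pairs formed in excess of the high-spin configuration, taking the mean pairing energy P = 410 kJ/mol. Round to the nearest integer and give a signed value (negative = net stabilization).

-267

Each CN⁻ contributes -1; 6 × (-1) = -6. With overall charge -3, Mn is in the +3 oxidation state.
Mn sits in group 7; removing 3 electrons leaves Mn³⁺ with 7 − 3 = 4 d electrons.
Electron filling gives t₂g⁴ eg⁰.
CFSE(orbital) = 4×(-0.4Δₒ) + 0×(0.6Δₒ) = -1.6Δₒ; with Δₒ = 423 kJ/mol that is -677 kJ/mol.
High-spin d⁴ would be t₂g³ eg¹ with 0 pairs; low-spin has 1, so 1 excess pair costs +1P = +410 kJ/mol.
Overall CFSE = -677 + 410 = -267 kJ/mol.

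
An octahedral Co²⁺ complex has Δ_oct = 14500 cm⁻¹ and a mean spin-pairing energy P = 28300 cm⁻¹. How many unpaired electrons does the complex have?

3

Group 9 minus oxidation state +2 gives a d⁷ configuration for Co²⁺.
Here Δ_oct < P (14500 < 28300), so the high-spin state is favoured.
Filling d⁷ accordingly: t₂g⁵ eg².
Unpaired electrons: 3.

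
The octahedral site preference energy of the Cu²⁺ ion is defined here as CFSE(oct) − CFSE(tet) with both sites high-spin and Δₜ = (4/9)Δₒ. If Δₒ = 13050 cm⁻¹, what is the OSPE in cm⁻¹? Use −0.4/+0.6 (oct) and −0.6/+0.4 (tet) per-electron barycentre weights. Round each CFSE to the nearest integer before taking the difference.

Cu sits in group 11; removing 2 electrons leaves Cu²⁺ with 11 − 2 = 9 d electrons.
Octahedral high-spin t₂g⁶ eg³: CFSE = -0.6 × 13050 = -7830 cm⁻¹.
Tetrahedral: e⁴ t₂⁵, CFSE = 4(−0.6) + 5(+0.4) = -0.4Δₜ = -0.4 × (4/9) × 13050 = -2320 cm⁻¹.
Subtracting, OSPE = -7830 − (-2320) = -5510 cm⁻¹.

-5510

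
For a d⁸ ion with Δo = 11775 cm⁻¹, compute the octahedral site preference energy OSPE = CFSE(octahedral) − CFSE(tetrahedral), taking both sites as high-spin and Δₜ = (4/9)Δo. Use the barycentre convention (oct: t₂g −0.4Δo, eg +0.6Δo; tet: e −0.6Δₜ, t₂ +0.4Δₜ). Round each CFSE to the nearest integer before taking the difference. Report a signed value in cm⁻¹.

In an octahedral site d⁸ (HS) is t₂g⁶ eg², giving CFSE(oct) = -1.2Δo = -14130 cm⁻¹.
Tetrahedral: e⁴ t₂⁴, CFSE = 4(−0.6) + 4(+0.4) = -0.8Δₜ = -0.8 × (4/9) × 11775 = -4187 cm⁻¹.
OSPE = CFSE(oct) − CFSE(tet) = -14130 − (-4187) = -9943 cm⁻¹.

-9943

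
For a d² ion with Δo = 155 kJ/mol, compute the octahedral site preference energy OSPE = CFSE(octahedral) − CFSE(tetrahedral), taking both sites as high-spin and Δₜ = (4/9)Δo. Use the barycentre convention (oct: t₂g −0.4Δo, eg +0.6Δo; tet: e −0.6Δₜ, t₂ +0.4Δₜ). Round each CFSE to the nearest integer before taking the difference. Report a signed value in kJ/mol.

-41

Octahedral (high-spin): t2g^2 e_g^0, CFSE = 2(−0.4) + 0(+0.6) = -0.8Δo = -0.8 × 155 = -124 kJ/mol.
Tetrahedral: e^2 t2^0, CFSE = 2(−0.6) + 0(+0.4) = -1.2Δₜ = -1.2 × (4/9) × 155 = -83 kJ/mol.
OSPE = CFSE(oct) − CFSE(tet) = -124 − (-83) = -41 kJ/mol.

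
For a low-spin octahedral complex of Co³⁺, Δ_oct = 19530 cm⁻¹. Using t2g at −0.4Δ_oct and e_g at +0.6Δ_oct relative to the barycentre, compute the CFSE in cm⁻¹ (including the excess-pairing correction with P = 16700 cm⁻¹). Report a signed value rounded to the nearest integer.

-13472

Co sits in group 9; removing 3 electrons leaves Co³⁺ with 9 − 3 = 6 d electrons.
Configuration: t2g^6 e_g^0.
The orbital stabilization is -2.4Δ_oct = -2.4 × 19530 = -46872 cm⁻¹.
High-spin d⁶ would be t2g^4 e_g^2 with 1 pair; low-spin has 3, so 2 excess pairs cost +2P = +33400 cm⁻¹.
Overall CFSE = -46872 + 33400 = -13472 cm⁻¹.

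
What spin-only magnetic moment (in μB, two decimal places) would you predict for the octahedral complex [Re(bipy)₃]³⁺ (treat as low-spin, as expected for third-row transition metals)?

2.83 μB

bipy is neutral, so the +3 overall charge sits on Re: oxidation state +3.
Re is in group 7, so Re³⁺ is d⁴ (7 − 3 = 4).
Configuration: t2g^4 e_g^0 → 2 unpaired electrons.
μ(spin-only) = √[2(2+2)] = √8 ≈ 2.83 μB.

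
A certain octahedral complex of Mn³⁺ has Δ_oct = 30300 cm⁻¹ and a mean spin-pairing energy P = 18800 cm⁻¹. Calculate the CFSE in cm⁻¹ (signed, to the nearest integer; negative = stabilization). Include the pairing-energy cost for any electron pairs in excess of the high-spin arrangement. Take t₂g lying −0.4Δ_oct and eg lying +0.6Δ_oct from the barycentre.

-29680

Mn sits in group 7; removing 3 electrons leaves Mn³⁺ with 7 − 3 = 4 d electrons.
Here Δ_oct > P (30300 > 18800), so the low-spin state is favoured.
That gives t₂g⁴ eg⁰.
Orbital CFSE = -1.6Δ_oct = -1.6 × 30300 = -48480 cm⁻¹.
Excess pairs vs high-spin: 1 − 0 = 1; pairing cost = +18800 cm⁻¹.
Net CFSE = -48480 + 18800 = -29680 cm⁻¹.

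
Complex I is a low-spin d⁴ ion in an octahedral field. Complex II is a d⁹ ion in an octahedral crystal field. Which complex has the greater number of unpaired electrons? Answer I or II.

I

I: t₂g⁴ eg⁰ → 2 unpaired.
II: t2g^6 e_g^3 → 1 unpaired.
So I has more unpaired electrons.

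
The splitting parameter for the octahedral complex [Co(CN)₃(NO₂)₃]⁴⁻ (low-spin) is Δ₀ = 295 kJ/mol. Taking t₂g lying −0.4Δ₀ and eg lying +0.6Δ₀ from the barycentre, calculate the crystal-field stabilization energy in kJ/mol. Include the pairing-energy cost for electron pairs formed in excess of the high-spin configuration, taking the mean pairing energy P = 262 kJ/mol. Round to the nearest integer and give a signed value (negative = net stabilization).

-269

Ligand charges: 3×(-1) from CN⁻ and 3×(-1) from NO₂⁻ sum to -6; with overall charge -4, Co is +2.
Group 9 minus oxidation state +2 gives a d⁷ configuration for Co²⁺.
Electron filling gives t₂g⁶ eg¹.
Orbital CFSE = 6(-0.4) + 1(0.6) = -1.8Δ₀ = -1.8 × 295 = -531 kJ/mol.
Relative to high-spin t₂g⁵ eg² (2 paired), the low-spin configuration has 1 additional pair, contributing +1 × 262 = +262 kJ/mol.
Overall CFSE = -531 + 262 = -269 kJ/mol.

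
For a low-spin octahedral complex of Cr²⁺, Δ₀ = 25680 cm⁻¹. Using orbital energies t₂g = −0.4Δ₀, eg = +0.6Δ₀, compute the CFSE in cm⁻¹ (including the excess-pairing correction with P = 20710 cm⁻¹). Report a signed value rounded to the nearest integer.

Group 6 minus oxidation state +2 gives a d⁴ configuration for Cr²⁺.
The d⁴ electrons fill as t₂g⁴ eg⁰.
Orbital CFSE = 4(-0.4) + 0(0.6) = -1.6Δ₀ = -1.6 × 25680 = -41088 cm⁻¹.
High-spin d⁴ would be t₂g³ eg¹ with 0 pairs; low-spin has 1, so 1 excess pair costs +1P = +20710 cm⁻¹.
Combining: -41088 + 20710 = -20378 cm⁻¹.

-20378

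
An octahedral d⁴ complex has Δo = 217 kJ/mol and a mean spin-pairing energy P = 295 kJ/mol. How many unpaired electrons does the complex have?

4

Here Δo < P (217 < 295), so the high-spin state is favoured.
Filling d⁴ accordingly: t₂g³ eg¹.
Unpaired electrons: 4.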